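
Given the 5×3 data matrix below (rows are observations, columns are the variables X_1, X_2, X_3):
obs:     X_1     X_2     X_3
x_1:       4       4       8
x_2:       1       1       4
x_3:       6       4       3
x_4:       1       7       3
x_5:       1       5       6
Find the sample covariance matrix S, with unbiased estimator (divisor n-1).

Step 1 — column means:
  mean(X_1) = (4 + 1 + 6 + 1 + 1) / 5 = 13/5 = 2.6
  mean(X_2) = (4 + 1 + 4 + 7 + 5) / 5 = 21/5 = 4.2
  mean(X_3) = (8 + 4 + 3 + 3 + 6) / 5 = 24/5 = 4.8

Step 2 — sample covariance S[i,j] = (1/(n-1)) · Σ_k (x_{k,i} - mean_i) · (x_{k,j} - mean_j), with n-1 = 4.
  S[X_1,X_1] = ((1.4)·(1.4) + (-1.6)·(-1.6) + (3.4)·(3.4) + (-1.6)·(-1.6) + (-1.6)·(-1.6)) / 4 = 21.2/4 = 5.3
  S[X_1,X_2] = ((1.4)·(-0.2) + (-1.6)·(-3.2) + (3.4)·(-0.2) + (-1.6)·(2.8) + (-1.6)·(0.8)) / 4 = -1.6/4 = -0.4
  S[X_1,X_3] = ((1.4)·(3.2) + (-1.6)·(-0.8) + (3.4)·(-1.8) + (-1.6)·(-1.8) + (-1.6)·(1.2)) / 4 = 0.6/4 = 0.15
  S[X_2,X_2] = ((-0.2)·(-0.2) + (-3.2)·(-3.2) + (-0.2)·(-0.2) + (2.8)·(2.8) + (0.8)·(0.8)) / 4 = 18.8/4 = 4.7
  S[X_2,X_3] = ((-0.2)·(3.2) + (-3.2)·(-0.8) + (-0.2)·(-1.8) + (2.8)·(-1.8) + (0.8)·(1.2)) / 4 = -1.8/4 = -0.45
  S[X_3,X_3] = ((3.2)·(3.2) + (-0.8)·(-0.8) + (-1.8)·(-1.8) + (-1.8)·(-1.8) + (1.2)·(1.2)) / 4 = 18.8/4 = 4.7

S is symmetric (S[j,i] = S[i,j]). Assembling:

S = [[5.3, -0.4, 0.15],
 [-0.4, 4.7, -0.45],
 [0.15, -0.45, 4.7]]


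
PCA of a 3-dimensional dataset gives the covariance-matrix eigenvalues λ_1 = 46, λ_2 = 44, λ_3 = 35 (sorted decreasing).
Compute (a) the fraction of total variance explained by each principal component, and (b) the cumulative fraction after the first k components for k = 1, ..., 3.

Step 1 — total variance = trace(Sigma) = Σ λ_i = 46 + 44 + 35 = 125.

Step 2 — fraction explained by component i = λ_i / Σ λ:
  PC1: 46/125 = 0.368
  PC2: 44/125 = 0.352
  PC3: 35/125 = 0.28

Step 3 — cumulative fraction after k components = (λ_1 + ... + λ_k) / Σ λ:
  k = 1: 46/125 = 0.368
  k = 2: (46 + 44)/125 = 90/125 = 0.72
  k = 3: (46 + 44 + 35)/125 = 125/125 = 1

Summary (fraction, with percent):

explained: PC1 0.368 (36.8%), PC2 0.352 (35.2%), PC3 0.28 (28%);  cumulative: 0.368, 0.72, 1


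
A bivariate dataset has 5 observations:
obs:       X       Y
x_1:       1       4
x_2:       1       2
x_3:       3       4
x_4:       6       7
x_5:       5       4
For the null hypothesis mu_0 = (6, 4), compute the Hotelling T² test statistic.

Step 1 — sample mean vector:
  mean(X) = (1 + 1 + 3 + 6 + 5) / 5 = 16/5 = 3.2
  mean(Y) = (4 + 2 + 4 + 7 + 4) / 5 = 21/5 = 4.2
  x̄ = (3.2, 4.2),  deviation x̄ - mu_0 = (3.2, 4.2) - (6, 4) = (-2.8, 0.2).

Step 2 — sample covariance matrix, S[i,j] = (1/(n-1)) · Σ_k (x_{k,i} - mean_i) · (x_{k,j} - mean_j), divisor n-1 = 4:
  S[X,X] = ((-2.2)·(-2.2) + (-2.2)·(-2.2) + (-0.2)·(-0.2) + (2.8)·(2.8) + (1.8)·(1.8)) / 4 = 20.8/4 = 5.2
  S[X,Y] = ((-2.2)·(-0.2) + (-2.2)·(-2.2) + (-0.2)·(-0.2) + (2.8)·(2.8) + (1.8)·(-0.2)) / 4 = 12.8/4 = 3.2
  S[Y,Y] = ((-0.2)·(-0.2) + (-2.2)·(-2.2) + (-0.2)·(-0.2) + (2.8)·(2.8) + (-0.2)·(-0.2)) / 4 = 12.8/4 = 3.2
  S = [[5.2, 3.2],
 [3.2, 3.2]].

Step 3 — invert S. det(S) = 5.2·3.2 - (3.2)² = 6.4.
  S^{-1} = (1/det) · [[d, -b], [-b, a]] = [[0.5, -0.5],
 [-0.5, 0.8125]].

Step 4 — quadratic form (x̄ - mu_0)^T · S^{-1} · (x̄ - mu_0):
  S^{-1} · (x̄ - mu_0) = (-1.5, 1.5625),
  (x̄ - mu_0)^T · [...] = (-2.8)·(-1.5) + (0.2)·(1.5625) = 4.5125.

Step 5 — scale by n: T² = 5 · 4.5125 = 22.5625.

T² ≈ 22.5625


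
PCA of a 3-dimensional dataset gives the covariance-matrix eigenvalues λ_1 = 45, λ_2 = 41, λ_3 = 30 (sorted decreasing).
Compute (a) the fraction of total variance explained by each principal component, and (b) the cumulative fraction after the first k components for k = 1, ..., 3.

Step 1 — total variance = trace(Sigma) = Σ λ_i = 45 + 41 + 30 = 116.

Step 2 — fraction explained by component i = λ_i / Σ λ:
  PC1: 45/116 = 0.3879
  PC2: 41/116 = 0.3534
  PC3: 30/116 = 0.2586

Step 3 — cumulative fraction after k components = (λ_1 + ... + λ_k) / Σ λ:
  k = 1: 45/116 = 0.3879
  k = 2: (45 + 41)/116 = 86/116 = 0.7414
  k = 3: (45 + 41 + 30)/116 = 116/116 = 1

Summary (fraction, with percent):

explained: PC1 0.3879 (38.79%), PC2 0.3534 (35.34%), PC3 0.2586 (25.86%);  cumulative: 0.3879, 0.7414, 1


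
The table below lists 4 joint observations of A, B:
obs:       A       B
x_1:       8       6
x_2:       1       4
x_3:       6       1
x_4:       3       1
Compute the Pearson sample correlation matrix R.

Step 1 — column means:
  mean(A) = (8 + 1 + 6 + 3) / 4 = 18/4 = 4.5
  mean(B) = (6 + 4 + 1 + 1) / 4 = 12/4 = 3

Step 2 — sample variances and covariances s[i,j] = (1/(n-1)) · Σ_k (x_{k,i} - mean_i) · (x_{k,j} - mean_j), with n-1 = 3:
  s[A,A] = ((3.5)·(3.5) + (-3.5)·(-3.5) + (1.5)·(1.5) + (-1.5)·(-1.5)) / 3 = 29/3 = 9.6667
  s[A,B] = ((3.5)·(3) + (-3.5)·(1) + (1.5)·(-2) + (-1.5)·(-2)) / 3 = 7/3 = 2.3333
  s[B,B] = ((3)·(3) + (1)·(1) + (-2)·(-2) + (-2)·(-2)) / 3 = 18/3 = 6
  Sample standard deviations s_i = √(s[i,i]):
  s(A) = √(9.6667) = 3.1091
  s(B) = √(6) = 2.4495

Step 3 — r_{ij} = s_{ij} / (s_i · s_j):
  r[A,A] = 1 (diagonal).
  r[A,B] = 2.3333 / (3.1091 · 2.4495) = 2.3333 / 7.6158 = 0.3064
  r[B,B] = 1 (diagonal).

R is symmetric with unit diagonal. Assembling:

R = [[1, 0.3064],
 [0.3064, 1]]


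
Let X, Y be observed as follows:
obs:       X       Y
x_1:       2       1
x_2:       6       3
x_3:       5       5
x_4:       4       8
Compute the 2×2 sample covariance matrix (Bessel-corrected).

Step 1 — column means:
  mean(X) = (2 + 6 + 5 + 4) / 4 = 17/4 = 4.25
  mean(Y) = (1 + 3 + 5 + 8) / 4 = 17/4 = 4.25

Step 2 — sample covariance S[i,j] = (1/(n-1)) · Σ_k (x_{k,i} - mean_i) · (x_{k,j} - mean_j), with n-1 = 3.
  S[X,X] = ((-2.25)·(-2.25) + (1.75)·(1.75) + (0.75)·(0.75) + (-0.25)·(-0.25)) / 3 = 8.75/3 = 2.9167
  S[X,Y] = ((-2.25)·(-3.25) + (1.75)·(-1.25) + (0.75)·(0.75) + (-0.25)·(3.75)) / 3 = 4.75/3 = 1.5833
  S[Y,Y] = ((-3.25)·(-3.25) + (-1.25)·(-1.25) + (0.75)·(0.75) + (3.75)·(3.75)) / 3 = 26.75/3 = 8.9167

S is symmetric (S[j,i] = S[i,j]). Assembling:

S = [[2.9167, 1.5833],
 [1.5833, 8.9167]]


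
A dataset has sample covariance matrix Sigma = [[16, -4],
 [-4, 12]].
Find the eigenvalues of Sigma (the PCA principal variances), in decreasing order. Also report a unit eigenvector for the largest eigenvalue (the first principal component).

Step 1 — characteristic polynomial of 2×2 Sigma:
  det(Sigma - λI) = λ² - trace · λ + det = 0.
  trace = 16 + 12 = 28, det = 16·12 - (-4)² = 176.
Step 2 — discriminant:
  Δ = trace² - 4·det = 784 - 704 = 80.
Step 3 — eigenvalues:
  λ = (trace ± √Δ)/2 = (28 ± 8.9443)/2,
  λ_1 = 18.4721,  λ_2 = 9.5279.

Step 4 — unit eigenvector for λ_1: solve (Sigma - λ_1 I)v = 0. First row:
  (16 - 18.4721)·v_x + (-4)·v_y = 0, i.e. (-2.4721)·v_x + (-4)·v_y = 0,
  so v ∝ (b, λ_1 - a) = (-4, 2.4721); multiply by -1 so the first entry is positive: u = (4, -2.4721).
  ||u|| = √((4)² + (-2.4721)²) = √(22.1115) ≈ 4.7023,
  v_1 = u/||u|| ≈ (0.8507, -0.5257) (||v_1|| = 1).

λ_1 = 18.4721,  λ_2 = 9.5279;  v_1 ≈ (0.8507, -0.5257)


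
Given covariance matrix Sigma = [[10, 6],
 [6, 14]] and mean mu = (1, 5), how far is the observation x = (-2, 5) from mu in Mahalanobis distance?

Step 1 — centre the observation: (x - mu) = (-3, 0).

Step 2 — invert Sigma. det(Sigma) = 10·14 - (6)² = 104.
  Sigma^{-1} = (1/det) · [[d, -b], [-b, a]] = [[0.1346, -0.0577],
 [-0.0577, 0.0962]].

Step 3 — form the quadratic (x - mu)^T · Sigma^{-1} · (x - mu):
  Sigma^{-1} · (x - mu) = (-0.4038, 0.1731).
  (x - mu)^T · [Sigma^{-1} · (x - mu)] = (-3)·(-0.4038) + (0)·(0.1731) = 1.2115.

Step 4 — take square root: d = √(1.2115) ≈ 1.1007.

d(x, mu) = √(1.2115) ≈ 1.1007


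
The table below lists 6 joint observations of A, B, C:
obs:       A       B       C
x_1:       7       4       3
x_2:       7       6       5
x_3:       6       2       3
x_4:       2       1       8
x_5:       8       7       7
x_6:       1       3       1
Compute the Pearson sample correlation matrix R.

Step 1 — column means:
  mean(A) = (7 + 7 + 6 + 2 + 8 + 1) / 6 = 31/6 = 5.1667
  mean(B) = (4 + 6 + 2 + 1 + 7 + 3) / 6 = 23/6 = 3.8333
  mean(C) = (3 + 5 + 3 + 8 + 7 + 1) / 6 = 27/6 = 4.5

Step 2 — sample variances and covariances s[i,j] = (1/(n-1)) · Σ_k (x_{k,i} - mean_i) · (x_{k,j} - mean_j), with n-1 = 5:
  s[A,A] = ((1.8333)·(1.8333) + (1.8333)·(1.8333) + (0.8333)·(0.8333) + (-3.1667)·(-3.1667) + (2.8333)·(2.8333) + (-4.1667)·(-4.1667)) / 5 = 42.8333/5 = 8.5667
  s[A,B] = ((1.8333)·(0.1667) + (1.8333)·(2.1667) + (0.8333)·(-1.8333) + (-3.1667)·(-2.8333) + (2.8333)·(3.1667) + (-4.1667)·(-0.8333)) / 5 = 24.1667/5 = 4.8333
  s[A,C] = ((1.8333)·(-1.5) + (1.8333)·(0.5) + (0.8333)·(-1.5) + (-3.1667)·(3.5) + (2.8333)·(2.5) + (-4.1667)·(-3.5)) / 5 = 7.5/5 = 1.5
  s[B,B] = ((0.1667)·(0.1667) + (2.1667)·(2.1667) + (-1.8333)·(-1.8333) + (-2.8333)·(-2.8333) + (3.1667)·(3.1667) + (-0.8333)·(-0.8333)) / 5 = 26.8333/5 = 5.3667
  s[B,C] = ((0.1667)·(-1.5) + (2.1667)·(0.5) + (-1.8333)·(-1.5) + (-2.8333)·(3.5) + (3.1667)·(2.5) + (-0.8333)·(-3.5)) / 5 = 4.5/5 = 0.9
  s[C,C] = ((-1.5)·(-1.5) + (0.5)·(0.5) + (-1.5)·(-1.5) + (3.5)·(3.5) + (2.5)·(2.5) + (-3.5)·(-3.5)) / 5 = 35.5/5 = 7.1
  Sample standard deviations s_i = √(s[i,i]):
  s(A) = √(8.5667) = 2.9269
  s(B) = √(5.3667) = 2.3166
  s(C) = √(7.1) = 2.6646

Step 3 — r_{ij} = s_{ij} / (s_i · s_j):
  r[A,A] = 1 (diagonal).
  r[A,B] = 4.8333 / (2.9269 · 2.3166) = 4.8333 / 6.7804 = 0.7128
  r[A,C] = 1.5 / (2.9269 · 2.6646) = 1.5 / 7.7989 = 0.1923
  r[B,B] = 1 (diagonal).
  r[B,C] = 0.9 / (2.3166 · 2.6646) = 0.9 / 6.1728 = 0.1458
  r[C,C] = 1 (diagonal).

R is symmetric with unit diagonal. Assembling:

R = [[1, 0.7128, 0.1923],
 [0.7128, 1, 0.1458],
 [0.1923, 0.1458, 1]]


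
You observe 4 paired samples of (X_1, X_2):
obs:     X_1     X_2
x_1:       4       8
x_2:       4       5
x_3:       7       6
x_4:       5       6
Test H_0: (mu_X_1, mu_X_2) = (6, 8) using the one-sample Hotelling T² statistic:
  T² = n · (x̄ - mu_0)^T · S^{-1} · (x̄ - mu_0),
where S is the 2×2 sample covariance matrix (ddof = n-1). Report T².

Step 1 — sample mean vector:
  mean(X_1) = (4 + 4 + 7 + 5) / 4 = 20/4 = 5
  mean(X_2) = (8 + 5 + 6 + 6) / 4 = 25/4 = 6.25
  x̄ = (5, 6.25),  deviation x̄ - mu_0 = (5, 6.25) - (6, 8) = (-1, -1.75).

Step 2 — sample covariance matrix, S[i,j] = (1/(n-1)) · Σ_k (x_{k,i} - mean_i) · (x_{k,j} - mean_j), divisor n-1 = 3:
  S[X_1,X_1] = ((-1)·(-1) + (-1)·(-1) + (2)·(2) + (0)·(0)) / 3 = 6/3 = 2
  S[X_1,X_2] = ((-1)·(1.75) + (-1)·(-1.25) + (2)·(-0.25) + (0)·(-0.25)) / 3 = -1/3 = -0.3333
  S[X_2,X_2] = ((1.75)·(1.75) + (-1.25)·(-1.25) + (-0.25)·(-0.25) + (-0.25)·(-0.25)) / 3 = 4.75/3 = 1.5833
  S = [[2, -0.3333],
 [-0.3333, 1.5833]].

Step 3 — invert S. det(S) = 2·1.5833 - (-0.3333)² = 3.0556.
  S^{-1} = (1/det) · [[d, -b], [-b, a]] = [[0.5182, 0.1091],
 [0.1091, 0.6545]].

Step 4 — quadratic form (x̄ - mu_0)^T · S^{-1} · (x̄ - mu_0):
  S^{-1} · (x̄ - mu_0) = (-0.7091, -1.2545),
  (x̄ - mu_0)^T · [...] = (-1)·(-0.7091) + (-1.75)·(-1.2545) = 2.9045.

Step 5 — scale by n: T² = 4 · 2.9045 = 11.6182.

T² ≈ 11.6182


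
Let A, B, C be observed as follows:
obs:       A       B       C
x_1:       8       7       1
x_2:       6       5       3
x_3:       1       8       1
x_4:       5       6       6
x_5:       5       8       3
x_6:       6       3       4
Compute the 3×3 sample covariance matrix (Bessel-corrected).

Step 1 — column means:
  mean(A) = (8 + 6 + 1 + 5 + 5 + 6) / 6 = 31/6 = 5.1667
  mean(B) = (7 + 5 + 8 + 6 + 8 + 3) / 6 = 37/6 = 6.1667
  mean(C) = (1 + 3 + 1 + 6 + 3 + 4) / 6 = 18/6 = 3

Step 2 — sample covariance S[i,j] = (1/(n-1)) · Σ_k (x_{k,i} - mean_i) · (x_{k,j} - mean_j), with n-1 = 5.
  S[A,A] = ((2.8333)·(2.8333) + (0.8333)·(0.8333) + (-4.1667)·(-4.1667) + (-0.1667)·(-0.1667) + (-0.1667)·(-0.1667) + (0.8333)·(0.8333)) / 5 = 26.8333/5 = 5.3667
  S[A,B] = ((2.8333)·(0.8333) + (0.8333)·(-1.1667) + (-4.1667)·(1.8333) + (-0.1667)·(-0.1667) + (-0.1667)·(1.8333) + (0.8333)·(-3.1667)) / 5 = -9.1667/5 = -1.8333
  S[A,C] = ((2.8333)·(-2) + (0.8333)·(0) + (-4.1667)·(-2) + (-0.1667)·(3) + (-0.1667)·(0) + (0.8333)·(1)) / 5 = 3/5 = 0.6
  S[B,B] = ((0.8333)·(0.8333) + (-1.1667)·(-1.1667) + (1.8333)·(1.8333) + (-0.1667)·(-0.1667) + (1.8333)·(1.8333) + (-3.1667)·(-3.1667)) / 5 = 18.8333/5 = 3.7667
  S[B,C] = ((0.8333)·(-2) + (-1.1667)·(0) + (1.8333)·(-2) + (-0.1667)·(3) + (1.8333)·(0) + (-3.1667)·(1)) / 5 = -9/5 = -1.8
  S[C,C] = ((-2)·(-2) + (0)·(0) + (-2)·(-2) + (3)·(3) + (0)·(0) + (1)·(1)) / 5 = 18/5 = 3.6

S is symmetric (S[j,i] = S[i,j]). Assembling:

S = [[5.3667, -1.8333, 0.6],
 [-1.8333, 3.7667, -1.8],
 [0.6, -1.8, 3.6]]


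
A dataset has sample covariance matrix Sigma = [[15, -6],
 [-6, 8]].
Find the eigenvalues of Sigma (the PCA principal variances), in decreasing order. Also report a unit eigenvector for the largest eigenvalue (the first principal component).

Step 1 — characteristic polynomial of 2×2 Sigma:
  det(Sigma - λI) = λ² - trace · λ + det = 0.
  trace = 15 + 8 = 23, det = 15·8 - (-6)² = 84.
Step 2 — discriminant:
  Δ = trace² - 4·det = 529 - 336 = 193.
Step 3 — eigenvalues:
  λ = (trace ± √Δ)/2 = (23 ± 13.8924)/2,
  λ_1 = 18.4462,  λ_2 = 4.5538.

Step 4 — unit eigenvector for λ_1: solve (Sigma - λ_1 I)v = 0. First row:
  (15 - 18.4462)·v_x + (-6)·v_y = 0, i.e. (-3.4462)·v_x + (-6)·v_y = 0,
  so v ∝ (b, λ_1 - a) = (-6, 3.4462); multiply by -1 so the first entry is positive: u = (6, -3.4462).
  ||u|| = √((6)² + (-3.4462)²) = √(47.8764) ≈ 6.9193,
  v_1 = u/||u|| ≈ (0.8671, -0.4981) (||v_1|| = 1).

λ_1 = 18.4462,  λ_2 = 4.5538;  v_1 ≈ (0.8671, -0.4981)


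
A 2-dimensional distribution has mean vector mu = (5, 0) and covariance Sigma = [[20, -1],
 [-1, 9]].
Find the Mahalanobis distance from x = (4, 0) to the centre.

Step 1 — centre the observation: (x - mu) = (-1, 0).

Step 2 — invert Sigma. det(Sigma) = 20·9 - (-1)² = 179.
  Sigma^{-1} = (1/det) · [[d, -b], [-b, a]] = [[0.0503, 0.0056],
 [0.0056, 0.1117]].

Step 3 — form the quadratic (x - mu)^T · Sigma^{-1} · (x - mu):
  Sigma^{-1} · (x - mu) = (-0.0503, -0.0056).
  (x - mu)^T · [Sigma^{-1} · (x - mu)] = (-1)·(-0.0503) + (0)·(-0.0056) = 0.0503.

Step 4 — take square root: d = √(0.0503) ≈ 0.2242.

d(x, mu) = √(0.0503) ≈ 0.2242


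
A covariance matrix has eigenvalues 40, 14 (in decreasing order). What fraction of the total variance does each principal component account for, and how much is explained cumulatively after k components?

Step 1 — total variance = trace(Sigma) = Σ λ_i = 40 + 14 = 54.

Step 2 — fraction explained by component i = λ_i / Σ λ:
  PC1: 40/54 = 0.7407
  PC2: 14/54 = 0.2593

Step 3 — cumulative fraction after k components = (λ_1 + ... + λ_k) / Σ λ:
  k = 1: 40/54 = 0.7407
  k = 2: (40 + 14)/54 = 54/54 = 1

Summary (fraction, with percent):

explained: PC1 0.7407 (74.07%), PC2 0.2593 (25.93%);  cumulative: 0.7407, 1


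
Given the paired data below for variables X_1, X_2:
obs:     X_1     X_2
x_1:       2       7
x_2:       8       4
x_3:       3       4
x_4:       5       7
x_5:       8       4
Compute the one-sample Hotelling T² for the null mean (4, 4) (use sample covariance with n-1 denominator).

Step 1 — sample mean vector:
  mean(X_1) = (2 + 8 + 3 + 5 + 8) / 5 = 26/5 = 5.2
  mean(X_2) = (7 + 4 + 4 + 7 + 4) / 5 = 26/5 = 5.2
  x̄ = (5.2, 5.2),  deviation x̄ - mu_0 = (5.2, 5.2) - (4, 4) = (1.2, 1.2).

Step 2 — sample covariance matrix, S[i,j] = (1/(n-1)) · Σ_k (x_{k,i} - mean_i) · (x_{k,j} - mean_j), divisor n-1 = 4:
  S[X_1,X_1] = ((-3.2)·(-3.2) + (2.8)·(2.8) + (-2.2)·(-2.2) + (-0.2)·(-0.2) + (2.8)·(2.8)) / 4 = 30.8/4 = 7.7
  S[X_1,X_2] = ((-3.2)·(1.8) + (2.8)·(-1.2) + (-2.2)·(-1.2) + (-0.2)·(1.8) + (2.8)·(-1.2)) / 4 = -10.2/4 = -2.55
  S[X_2,X_2] = ((1.8)·(1.8) + (-1.2)·(-1.2) + (-1.2)·(-1.2) + (1.8)·(1.8) + (-1.2)·(-1.2)) / 4 = 10.8/4 = 2.7
  S = [[7.7, -2.55],
 [-2.55, 2.7]].

Step 3 — invert S. det(S) = 7.7·2.7 - (-2.55)² = 14.2875.
  S^{-1} = (1/det) · [[d, -b], [-b, a]] = [[0.189, 0.1785],
 [0.1785, 0.5389]].

Step 4 — quadratic form (x̄ - mu_0)^T · S^{-1} · (x̄ - mu_0):
  S^{-1} · (x̄ - mu_0) = (0.4409, 0.8609),
  (x̄ - mu_0)^T · [...] = (1.2)·(0.4409) + (1.2)·(0.8609) = 1.5622.

Step 5 — scale by n: T² = 5 · 1.5622 = 7.811.

T² ≈ 7.811


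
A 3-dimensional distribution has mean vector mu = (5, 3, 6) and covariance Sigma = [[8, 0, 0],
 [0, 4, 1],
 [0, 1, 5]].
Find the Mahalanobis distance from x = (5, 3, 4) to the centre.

Step 1 — centre the observation: (x - mu) = (0, 0, -2).

Step 2 — invert Sigma (cofactor / det for 3×3, or solve directly):
  Sigma^{-1} = [[0.125, 0, 0],
 [0, 0.2632, -0.0526],
 [0, -0.0526, 0.2105]].

Step 3 — form the quadratic (x - mu)^T · Sigma^{-1} · (x - mu):
  Sigma^{-1} · (x - mu) = (0, 0.1053, -0.4211).
  (x - mu)^T · [Sigma^{-1} · (x - mu)] = (0)·(0) + (0)·(0.1053) + (-2)·(-0.4211) = 0.8421.

Step 4 — take square root: d = √(0.8421) ≈ 0.9177.

d(x, mu) = √(0.8421) ≈ 0.9177


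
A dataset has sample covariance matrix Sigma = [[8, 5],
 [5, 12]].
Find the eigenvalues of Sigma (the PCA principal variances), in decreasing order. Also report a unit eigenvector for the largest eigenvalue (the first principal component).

Step 1 — characteristic polynomial of 2×2 Sigma:
  det(Sigma - λI) = λ² - trace · λ + det = 0.
  trace = 8 + 12 = 20, det = 8·12 - (5)² = 71.
Step 2 — discriminant:
  Δ = trace² - 4·det = 400 - 284 = 116.
Step 3 — eigenvalues:
  λ = (trace ± √Δ)/2 = (20 ± 10.7703)/2,
  λ_1 = 15.3852,  λ_2 = 4.6148.

Step 4 — unit eigenvector for λ_1: solve (Sigma - λ_1 I)v = 0. First row:
  (8 - 15.3852)·v_x + (5)·v_y = 0, i.e. (-7.3852)·v_x + (5)·v_y = 0,
  so v ∝ (b, λ_1 - a) = (5, 7.3852) = u.
  ||u|| = √((5)² + (7.3852)²) = √(79.5407) ≈ 8.9186,
  v_1 = u/||u|| ≈ (0.5606, 0.8281) (||v_1|| = 1).

λ_1 = 15.3852,  λ_2 = 4.6148;  v_1 ≈ (0.5606, 0.8281)


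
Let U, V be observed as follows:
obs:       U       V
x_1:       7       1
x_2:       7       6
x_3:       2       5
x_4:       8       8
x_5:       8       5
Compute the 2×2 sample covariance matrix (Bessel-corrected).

Step 1 — column means:
  mean(U) = (7 + 7 + 2 + 8 + 8) / 5 = 32/5 = 6.4
  mean(V) = (1 + 6 + 5 + 8 + 5) / 5 = 25/5 = 5

Step 2 — sample covariance S[i,j] = (1/(n-1)) · Σ_k (x_{k,i} - mean_i) · (x_{k,j} - mean_j), with n-1 = 4.
  S[U,U] = ((0.6)·(0.6) + (0.6)·(0.6) + (-4.4)·(-4.4) + (1.6)·(1.6) + (1.6)·(1.6)) / 4 = 25.2/4 = 6.3
  S[U,V] = ((0.6)·(-4) + (0.6)·(1) + (-4.4)·(0) + (1.6)·(3) + (1.6)·(0)) / 4 = 3/4 = 0.75
  S[V,V] = ((-4)·(-4) + (1)·(1) + (0)·(0) + (3)·(3) + (0)·(0)) / 4 = 26/4 = 6.5

S is symmetric (S[j,i] = S[i,j]). Assembling:

S = [[6.3, 0.75],
 [0.75, 6.5]]


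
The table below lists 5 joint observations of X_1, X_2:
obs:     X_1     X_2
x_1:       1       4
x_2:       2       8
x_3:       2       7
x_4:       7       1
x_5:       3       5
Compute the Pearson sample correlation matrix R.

Step 1 — column means:
  mean(X_1) = (1 + 2 + 2 + 7 + 3) / 5 = 15/5 = 3
  mean(X_2) = (4 + 8 + 7 + 1 + 5) / 5 = 25/5 = 5

Step 2 — sample variances and covariances s[i,j] = (1/(n-1)) · Σ_k (x_{k,i} - mean_i) · (x_{k,j} - mean_j), with n-1 = 4:
  s[X_1,X_1] = ((-2)·(-2) + (-1)·(-1) + (-1)·(-1) + (4)·(4) + (0)·(0)) / 4 = 22/4 = 5.5
  s[X_1,X_2] = ((-2)·(-1) + (-1)·(3) + (-1)·(2) + (4)·(-4) + (0)·(0)) / 4 = -19/4 = -4.75
  s[X_2,X_2] = ((-1)·(-1) + (3)·(3) + (2)·(2) + (-4)·(-4) + (0)·(0)) / 4 = 30/4 = 7.5
  Sample standard deviations s_i = √(s[i,i]):
  s(X_1) = √(5.5) = 2.3452
  s(X_2) = √(7.5) = 2.7386

Step 3 — r_{ij} = s_{ij} / (s_i · s_j):
  r[X_1,X_1] = 1 (diagonal).
  r[X_1,X_2] = -4.75 / (2.3452 · 2.7386) = -4.75 / 6.4226 = -0.7396
  r[X_2,X_2] = 1 (diagonal).

R is symmetric with unit diagonal. Assembling:

R = [[1, -0.7396],
 [-0.7396, 1]]


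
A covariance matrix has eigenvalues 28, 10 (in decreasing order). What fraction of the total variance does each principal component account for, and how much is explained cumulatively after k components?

Step 1 — total variance = trace(Sigma) = Σ λ_i = 28 + 10 = 38.

Step 2 — fraction explained by component i = λ_i / Σ λ:
  PC1: 28/38 = 0.7368
  PC2: 10/38 = 0.2632

Step 3 — cumulative fraction after k components = (λ_1 + ... + λ_k) / Σ λ:
  k = 1: 28/38 = 0.7368
  k = 2: (28 + 10)/38 = 38/38 = 1

Summary (fraction, with percent):

explained: PC1 0.7368 (73.68%), PC2 0.2632 (26.32%);  cumulative: 0.7368, 1


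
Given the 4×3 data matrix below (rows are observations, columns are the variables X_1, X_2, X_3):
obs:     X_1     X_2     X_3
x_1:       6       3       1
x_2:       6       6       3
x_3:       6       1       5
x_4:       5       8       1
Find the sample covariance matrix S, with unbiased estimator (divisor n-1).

Step 1 — column means:
  mean(X_1) = (6 + 6 + 6 + 5) / 4 = 23/4 = 5.75
  mean(X_2) = (3 + 6 + 1 + 8) / 4 = 18/4 = 4.5
  mean(X_3) = (1 + 3 + 5 + 1) / 4 = 10/4 = 2.5

Step 2 — sample covariance S[i,j] = (1/(n-1)) · Σ_k (x_{k,i} - mean_i) · (x_{k,j} - mean_j), with n-1 = 3.
  S[X_1,X_1] = ((0.25)·(0.25) + (0.25)·(0.25) + (0.25)·(0.25) + (-0.75)·(-0.75)) / 3 = 0.75/3 = 0.25
  S[X_1,X_2] = ((0.25)·(-1.5) + (0.25)·(1.5) + (0.25)·(-3.5) + (-0.75)·(3.5)) / 3 = -3.5/3 = -1.1667
  S[X_1,X_3] = ((0.25)·(-1.5) + (0.25)·(0.5) + (0.25)·(2.5) + (-0.75)·(-1.5)) / 3 = 1.5/3 = 0.5
  S[X_2,X_2] = ((-1.5)·(-1.5) + (1.5)·(1.5) + (-3.5)·(-3.5) + (3.5)·(3.5)) / 3 = 29/3 = 9.6667
  S[X_2,X_3] = ((-1.5)·(-1.5) + (1.5)·(0.5) + (-3.5)·(2.5) + (3.5)·(-1.5)) / 3 = -11/3 = -3.6667
  S[X_3,X_3] = ((-1.5)·(-1.5) + (0.5)·(0.5) + (2.5)·(2.5) + (-1.5)·(-1.5)) / 3 = 11/3 = 3.6667

S is symmetric (S[j,i] = S[i,j]). Assembling:

S = [[0.25, -1.1667, 0.5],
 [-1.1667, 9.6667, -3.6667],
 [0.5, -3.6667, 3.6667]]


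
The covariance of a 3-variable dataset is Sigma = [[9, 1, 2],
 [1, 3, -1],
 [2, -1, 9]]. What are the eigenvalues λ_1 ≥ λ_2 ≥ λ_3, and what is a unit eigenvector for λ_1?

Step 1 — characteristic polynomial p(λ) = det(λI - Sigma) = λ³ - tr·λ² + c_1·λ - det, where tr = trace, c_1 = sum of the principal 2×2 minors, det = det(Sigma):
  tr = 9 + 3 + 9 = 21,
  c_1 = (9·3 - (1)²) + (9·9 - (2)²) + (3·9 - (-1)²) = 26 + 77 + 26 = 129,
  det = 9·(3·9 - (-1)²) - (1)·((1)·9 - (-1)·(2)) + (2)·((1)·(-1) - 3·(2)) = 9·(26) - (1)·(11) + (2)·(-7) = 209.
  So p(λ) = λ³ - 21λ² + 129λ - 209.
Step 2 — look for an integer root (rational root theorem: any rational root is an integer divisor of 209). Testing λ = 11:
  p(11) = 1331 - 2541 + 1419 - 209 = 0  ✓
  Dividing out (λ - 11): p(λ) = (λ - 11)(λ² - 10λ + 19).
Step 3 — remaining eigenvalues from the quadratic λ² - 10λ + 19 = 0:
  Δ = 10² - 4·19 = 100 - 76 = 24,  λ = (10 ± √24)/2 = (10 ± 4.899)/2 ≈ 7.4495 or 2.5505.
  Sorted: λ_1 = 11,  λ_2 = 7.4495,  λ_3 = 2.5505  (check: sum = 21 = tr ✓).

Step 4 — unit eigenvector for λ_1 = 11: v spans the null space of (Sigma - λ_1 I), whose rows are
  r_1 = (-2, 1, 2),  r_2 = (1, -8, -1),  r_3 = (2, -1, -2).
  v is orthogonal to every row, so take v ∝ r_1 × r_2 = ((1)·(-1) - (2)·(-8), (2)·(1) - (-2)·(-1), (-2)·(-8) - (1)·(1)) = (15, 0, 15).
  Rescale (divide by 15): u = (1, 0, 1).
  ||u|| = √((1)² + (0)² + (1)²) = √(2) ≈ 1.4142,  v_1 = u/||u|| ≈ (0.7071, 0, 0.7071) (||v_1|| = 1).

λ_1 = 11,  λ_2 = 7.4495,  λ_3 = 2.5505;  v_1 ≈ (0.7071, 0, 0.7071)


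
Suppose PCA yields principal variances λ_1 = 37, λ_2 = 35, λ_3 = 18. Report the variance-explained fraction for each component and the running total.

Step 1 — total variance = trace(Sigma) = Σ λ_i = 37 + 35 + 18 = 90.

Step 2 — fraction explained by component i = λ_i / Σ λ:
  PC1: 37/90 = 0.4111
  PC2: 35/90 = 0.3889
  PC3: 18/90 = 0.2

Step 3 — cumulative fraction after k components = (λ_1 + ... + λ_k) / Σ λ:
  k = 1: 37/90 = 0.4111
  k = 2: (37 + 35)/90 = 72/90 = 0.8
  k = 3: (37 + 35 + 18)/90 = 90/90 = 1

Summary (fraction, with percent):

explained: PC1 0.4111 (41.11%), PC2 0.3889 (38.89%), PC3 0.2 (20%);  cumulative: 0.4111, 0.8, 1


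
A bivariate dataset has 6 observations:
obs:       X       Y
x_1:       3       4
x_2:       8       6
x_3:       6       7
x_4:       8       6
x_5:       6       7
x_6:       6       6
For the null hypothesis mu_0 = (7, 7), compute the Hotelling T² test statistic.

Step 1 — sample mean vector:
  mean(X) = (3 + 8 + 6 + 8 + 6 + 6) / 6 = 37/6 = 6.1667
  mean(Y) = (4 + 6 + 7 + 6 + 7 + 6) / 6 = 36/6 = 6
  x̄ = (6.1667, 6),  deviation x̄ - mu_0 = (6.1667, 6) - (7, 7) = (-0.8333, -1).

Step 2 — sample covariance matrix, S[i,j] = (1/(n-1)) · Σ_k (x_{k,i} - mean_i) · (x_{k,j} - mean_j), divisor n-1 = 5:
  S[X,X] = ((-3.1667)·(-3.1667) + (1.8333)·(1.8333) + (-0.1667)·(-0.1667) + (1.8333)·(1.8333) + (-0.1667)·(-0.1667) + (-0.1667)·(-0.1667)) / 5 = 16.8333/5 = 3.3667
  S[X,Y] = ((-3.1667)·(-2) + (1.8333)·(0) + (-0.1667)·(1) + (1.8333)·(0) + (-0.1667)·(1) + (-0.1667)·(0)) / 5 = 6/5 = 1.2
  S[Y,Y] = ((-2)·(-2) + (0)·(0) + (1)·(1) + (0)·(0) + (1)·(1) + (0)·(0)) / 5 = 6/5 = 1.2
  S = [[3.3667, 1.2],
 [1.2, 1.2]].

Step 3 — invert S. det(S) = 3.3667·1.2 - (1.2)² = 2.6.
  S^{-1} = (1/det) · [[d, -b], [-b, a]] = [[0.4615, -0.4615],
 [-0.4615, 1.2949]].

Step 4 — quadratic form (x̄ - mu_0)^T · S^{-1} · (x̄ - mu_0):
  S^{-1} · (x̄ - mu_0) = (0.0769, -0.9103),
  (x̄ - mu_0)^T · [...] = (-0.8333)·(0.0769) + (-1)·(-0.9103) = 0.8462.

Step 5 — scale by n: T² = 6 · 0.8462 = 5.0769.

T² ≈ 5.0769


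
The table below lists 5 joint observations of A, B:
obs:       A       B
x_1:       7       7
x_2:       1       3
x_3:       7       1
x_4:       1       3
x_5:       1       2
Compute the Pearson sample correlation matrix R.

Step 1 — column means:
  mean(A) = (7 + 1 + 7 + 1 + 1) / 5 = 17/5 = 3.4
  mean(B) = (7 + 3 + 1 + 3 + 2) / 5 = 16/5 = 3.2

Step 2 — sample variances and covariances s[i,j] = (1/(n-1)) · Σ_k (x_{k,i} - mean_i) · (x_{k,j} - mean_j), with n-1 = 4:
  s[A,A] = ((3.6)·(3.6) + (-2.4)·(-2.4) + (3.6)·(3.6) + (-2.4)·(-2.4) + (-2.4)·(-2.4)) / 4 = 43.2/4 = 10.8
  s[A,B] = ((3.6)·(3.8) + (-2.4)·(-0.2) + (3.6)·(-2.2) + (-2.4)·(-0.2) + (-2.4)·(-1.2)) / 4 = 9.6/4 = 2.4
  s[B,B] = ((3.8)·(3.8) + (-0.2)·(-0.2) + (-2.2)·(-2.2) + (-0.2)·(-0.2) + (-1.2)·(-1.2)) / 4 = 20.8/4 = 5.2
  Sample standard deviations s_i = √(s[i,i]):
  s(A) = √(10.8) = 3.2863
  s(B) = √(5.2) = 2.2804

Step 3 — r_{ij} = s_{ij} / (s_i · s_j):
  r[A,A] = 1 (diagonal).
  r[A,B] = 2.4 / (3.2863 · 2.2804) = 2.4 / 7.494 = 0.3203
  r[B,B] = 1 (diagonal).

R is symmetric with unit diagonal. Assembling:

R = [[1, 0.3203],
 [0.3203, 1]]


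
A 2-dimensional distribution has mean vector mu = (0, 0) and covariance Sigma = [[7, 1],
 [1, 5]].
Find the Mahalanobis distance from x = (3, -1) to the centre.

Step 1 — centre the observation: (x - mu) = (3, -1).

Step 2 — invert Sigma. det(Sigma) = 7·5 - (1)² = 34.
  Sigma^{-1} = (1/det) · [[d, -b], [-b, a]] = [[0.1471, -0.0294],
 [-0.0294, 0.2059]].

Step 3 — form the quadratic (x - mu)^T · Sigma^{-1} · (x - mu):
  Sigma^{-1} · (x - mu) = (0.4706, -0.2941).
  (x - mu)^T · [Sigma^{-1} · (x - mu)] = (3)·(0.4706) + (-1)·(-0.2941) = 1.7059.

Step 4 — take square root: d = √(1.7059) ≈ 1.3061.

d(x, mu) = √(1.7059) ≈ 1.3061


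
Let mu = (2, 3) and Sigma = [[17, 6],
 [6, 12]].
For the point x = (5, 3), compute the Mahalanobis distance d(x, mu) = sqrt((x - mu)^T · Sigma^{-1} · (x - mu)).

Step 1 — centre the observation: (x - mu) = (3, 0).

Step 2 — invert Sigma. det(Sigma) = 17·12 - (6)² = 168.
  Sigma^{-1} = (1/det) · [[d, -b], [-b, a]] = [[0.0714, -0.0357],
 [-0.0357, 0.1012]].

Step 3 — form the quadratic (x - mu)^T · Sigma^{-1} · (x - mu):
  Sigma^{-1} · (x - mu) = (0.2143, -0.1071).
  (x - mu)^T · [Sigma^{-1} · (x - mu)] = (3)·(0.2143) + (0)·(-0.1071) = 0.6429.

Step 4 — take square root: d = √(0.6429) ≈ 0.8018.

d(x, mu) = √(0.6429) ≈ 0.8018


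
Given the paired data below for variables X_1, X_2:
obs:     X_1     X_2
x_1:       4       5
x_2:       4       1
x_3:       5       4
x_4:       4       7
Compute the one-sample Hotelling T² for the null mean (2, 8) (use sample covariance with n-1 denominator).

Step 1 — sample mean vector:
  mean(X_1) = (4 + 4 + 5 + 4) / 4 = 17/4 = 4.25
  mean(X_2) = (5 + 1 + 4 + 7) / 4 = 17/4 = 4.25
  x̄ = (4.25, 4.25),  deviation x̄ - mu_0 = (4.25, 4.25) - (2, 8) = (2.25, -3.75).

Step 2 — sample covariance matrix, S[i,j] = (1/(n-1)) · Σ_k (x_{k,i} - mean_i) · (x_{k,j} - mean_j), divisor n-1 = 3:
  S[X_1,X_1] = ((-0.25)·(-0.25) + (-0.25)·(-0.25) + (0.75)·(0.75) + (-0.25)·(-0.25)) / 3 = 0.75/3 = 0.25
  S[X_1,X_2] = ((-0.25)·(0.75) + (-0.25)·(-3.25) + (0.75)·(-0.25) + (-0.25)·(2.75)) / 3 = -0.25/3 = -0.0833
  S[X_2,X_2] = ((0.75)·(0.75) + (-3.25)·(-3.25) + (-0.25)·(-0.25) + (2.75)·(2.75)) / 3 = 18.75/3 = 6.25
  S = [[0.25, -0.0833],
 [-0.0833, 6.25]].

Step 3 — invert S. det(S) = 0.25·6.25 - (-0.0833)² = 1.5556.
  S^{-1} = (1/det) · [[d, -b], [-b, a]] = [[4.0179, 0.0536],
 [0.0536, 0.1607]].

Step 4 — quadratic form (x̄ - mu_0)^T · S^{-1} · (x̄ - mu_0):
  S^{-1} · (x̄ - mu_0) = (8.8393, -0.4821),
  (x̄ - mu_0)^T · [...] = (2.25)·(8.8393) + (-3.75)·(-0.4821) = 21.6964.

Step 5 — scale by n: T² = 4 · 21.6964 = 86.7857.

T² ≈ 86.7857


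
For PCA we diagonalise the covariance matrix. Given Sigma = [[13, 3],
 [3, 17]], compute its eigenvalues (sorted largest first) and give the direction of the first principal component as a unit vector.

Step 1 — characteristic polynomial of 2×2 Sigma:
  det(Sigma - λI) = λ² - trace · λ + det = 0.
  trace = 13 + 17 = 30, det = 13·17 - (3)² = 212.
Step 2 — discriminant:
  Δ = trace² - 4·det = 900 - 848 = 52.
Step 3 — eigenvalues:
  λ = (trace ± √Δ)/2 = (30 ± 7.2111)/2,
  λ_1 = 18.6056,  λ_2 = 11.3944.

Step 4 — unit eigenvector for λ_1: solve (Sigma - λ_1 I)v = 0. First row:
  (13 - 18.6056)·v_x + (3)·v_y = 0, i.e. (-5.6056)·v_x + (3)·v_y = 0,
  so v ∝ (b, λ_1 - a) = (3, 5.6056) = u.
  ||u|| = √((3)² + (5.6056)²) = √(40.4222) ≈ 6.3578,
  v_1 = u/||u|| ≈ (0.4719, 0.8817) (||v_1|| = 1).

λ_1 = 18.6056,  λ_2 = 11.3944;  v_1 ≈ (0.4719, 0.8817)


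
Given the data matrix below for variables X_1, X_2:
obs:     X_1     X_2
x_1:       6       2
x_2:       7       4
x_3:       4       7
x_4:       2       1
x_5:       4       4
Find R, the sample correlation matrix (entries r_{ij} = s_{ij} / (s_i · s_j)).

Step 1 — column means:
  mean(X_1) = (6 + 7 + 4 + 2 + 4) / 5 = 23/5 = 4.6
  mean(X_2) = (2 + 4 + 7 + 1 + 4) / 5 = 18/5 = 3.6

Step 2 — sample variances and covariances s[i,j] = (1/(n-1)) · Σ_k (x_{k,i} - mean_i) · (x_{k,j} - mean_j), with n-1 = 4:
  s[X_1,X_1] = ((1.4)·(1.4) + (2.4)·(2.4) + (-0.6)·(-0.6) + (-2.6)·(-2.6) + (-0.6)·(-0.6)) / 4 = 15.2/4 = 3.8
  s[X_1,X_2] = ((1.4)·(-1.6) + (2.4)·(0.4) + (-0.6)·(3.4) + (-2.6)·(-2.6) + (-0.6)·(0.4)) / 4 = 3.2/4 = 0.8
  s[X_2,X_2] = ((-1.6)·(-1.6) + (0.4)·(0.4) + (3.4)·(3.4) + (-2.6)·(-2.6) + (0.4)·(0.4)) / 4 = 21.2/4 = 5.3
  Sample standard deviations s_i = √(s[i,i]):
  s(X_1) = √(3.8) = 1.9494
  s(X_2) = √(5.3) = 2.3022

Step 3 — r_{ij} = s_{ij} / (s_i · s_j):
  r[X_1,X_1] = 1 (diagonal).
  r[X_1,X_2] = 0.8 / (1.9494 · 2.3022) = 0.8 / 4.4878 = 0.1783
  r[X_2,X_2] = 1 (diagonal).

R is symmetric with unit diagonal. Assembling:

R = [[1, 0.1783],
 [0.1783, 1]]


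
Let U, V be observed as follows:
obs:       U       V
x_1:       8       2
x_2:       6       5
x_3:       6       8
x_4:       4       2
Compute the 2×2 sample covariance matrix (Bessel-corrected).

Step 1 — column means:
  mean(U) = (8 + 6 + 6 + 4) / 4 = 24/4 = 6
  mean(V) = (2 + 5 + 8 + 2) / 4 = 17/4 = 4.25

Step 2 — sample covariance S[i,j] = (1/(n-1)) · Σ_k (x_{k,i} - mean_i) · (x_{k,j} - mean_j), with n-1 = 3.
  S[U,U] = ((2)·(2) + (0)·(0) + (0)·(0) + (-2)·(-2)) / 3 = 8/3 = 2.6667
  S[U,V] = ((2)·(-2.25) + (0)·(0.75) + (0)·(3.75) + (-2)·(-2.25)) / 3 = 0/3 = 0
  S[V,V] = ((-2.25)·(-2.25) + (0.75)·(0.75) + (3.75)·(3.75) + (-2.25)·(-2.25)) / 3 = 24.75/3 = 8.25

S is symmetric (S[j,i] = S[i,j]). Assembling:

S = [[2.6667, 0],
 [0, 8.25]]


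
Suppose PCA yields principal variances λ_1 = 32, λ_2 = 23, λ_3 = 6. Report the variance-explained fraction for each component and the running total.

Step 1 — total variance = trace(Sigma) = Σ λ_i = 32 + 23 + 6 = 61.

Step 2 — fraction explained by component i = λ_i / Σ λ:
  PC1: 32/61 = 0.5246
  PC2: 23/61 = 0.377
  PC3: 6/61 = 0.0984

Step 3 — cumulative fraction after k components = (λ_1 + ... + λ_k) / Σ λ:
  k = 1: 32/61 = 0.5246
  k = 2: (32 + 23)/61 = 55/61 = 0.9016
  k = 3: (32 + 23 + 6)/61 = 61/61 = 1

Summary (fraction, with percent):

explained: PC1 0.5246 (52.46%), PC2 0.377 (37.7%), PC3 0.0984 (9.84%);  cumulative: 0.5246, 0.9016, 1


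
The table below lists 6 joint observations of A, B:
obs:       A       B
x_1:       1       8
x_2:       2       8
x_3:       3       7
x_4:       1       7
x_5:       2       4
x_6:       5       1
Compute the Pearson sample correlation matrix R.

Step 1 — column means:
  mean(A) = (1 + 2 + 3 + 1 + 2 + 5) / 6 = 14/6 = 2.3333
  mean(B) = (8 + 8 + 7 + 7 + 4 + 1) / 6 = 35/6 = 5.8333

Step 2 — sample variances and covariances s[i,j] = (1/(n-1)) · Σ_k (x_{k,i} - mean_i) · (x_{k,j} - mean_j), with n-1 = 5:
  s[A,A] = ((-1.3333)·(-1.3333) + (-0.3333)·(-0.3333) + (0.6667)·(0.6667) + (-1.3333)·(-1.3333) + (-0.3333)·(-0.3333) + (2.6667)·(2.6667)) / 5 = 11.3333/5 = 2.2667
  s[A,B] = ((-1.3333)·(2.1667) + (-0.3333)·(2.1667) + (0.6667)·(1.1667) + (-1.3333)·(1.1667) + (-0.3333)·(-1.8333) + (2.6667)·(-4.8333)) / 5 = -16.6667/5 = -3.3333
  s[B,B] = ((2.1667)·(2.1667) + (2.1667)·(2.1667) + (1.1667)·(1.1667) + (1.1667)·(1.1667) + (-1.8333)·(-1.8333) + (-4.8333)·(-4.8333)) / 5 = 38.8333/5 = 7.7667
  Sample standard deviations s_i = √(s[i,i]):
  s(A) = √(2.2667) = 1.5055
  s(B) = √(7.7667) = 2.7869

Step 3 — r_{ij} = s_{ij} / (s_i · s_j):
  r[A,A] = 1 (diagonal).
  r[A,B] = -3.3333 / (1.5055 · 2.7869) = -3.3333 / 4.1958 = -0.7945
  r[B,B] = 1 (diagonal).

R is symmetric with unit diagonal. Assembling:

R = [[1, -0.7945],
 [-0.7945, 1]]


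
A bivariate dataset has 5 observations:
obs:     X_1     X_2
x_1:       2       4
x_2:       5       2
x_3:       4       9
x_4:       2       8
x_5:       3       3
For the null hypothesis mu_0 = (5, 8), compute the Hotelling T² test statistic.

Step 1 — sample mean vector:
  mean(X_1) = (2 + 5 + 4 + 2 + 3) / 5 = 16/5 = 3.2
  mean(X_2) = (4 + 2 + 9 + 8 + 3) / 5 = 26/5 = 5.2
  x̄ = (3.2, 5.2),  deviation x̄ - mu_0 = (3.2, 5.2) - (5, 8) = (-1.8, -2.8).

Step 2 — sample covariance matrix, S[i,j] = (1/(n-1)) · Σ_k (x_{k,i} - mean_i) · (x_{k,j} - mean_j), divisor n-1 = 4:
  S[X_1,X_1] = ((-1.2)·(-1.2) + (1.8)·(1.8) + (0.8)·(0.8) + (-1.2)·(-1.2) + (-0.2)·(-0.2)) / 4 = 6.8/4 = 1.7
  S[X_1,X_2] = ((-1.2)·(-1.2) + (1.8)·(-3.2) + (0.8)·(3.8) + (-1.2)·(2.8) + (-0.2)·(-2.2)) / 4 = -4.2/4 = -1.05
  S[X_2,X_2] = ((-1.2)·(-1.2) + (-3.2)·(-3.2) + (3.8)·(3.8) + (2.8)·(2.8) + (-2.2)·(-2.2)) / 4 = 38.8/4 = 9.7
  S = [[1.7, -1.05],
 [-1.05, 9.7]].

Step 3 — invert S. det(S) = 1.7·9.7 - (-1.05)² = 15.3875.
  S^{-1} = (1/det) · [[d, -b], [-b, a]] = [[0.6304, 0.0682],
 [0.0682, 0.1105]].

Step 4 — quadratic form (x̄ - mu_0)^T · S^{-1} · (x̄ - mu_0):
  S^{-1} · (x̄ - mu_0) = (-1.3258, -0.4322),
  (x̄ - mu_0)^T · [...] = (-1.8)·(-1.3258) + (-2.8)·(-0.4322) = 3.5964.

Step 5 — scale by n: T² = 5 · 3.5964 = 17.9821.

T² ≈ 17.9821


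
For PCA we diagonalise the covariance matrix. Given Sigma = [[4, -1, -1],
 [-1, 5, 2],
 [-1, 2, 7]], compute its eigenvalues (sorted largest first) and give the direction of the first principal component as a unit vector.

Step 1 — characteristic polynomial p(λ) = det(λI - Sigma) = λ³ - tr·λ² + c_1·λ - det, where tr = trace, c_1 = sum of the principal 2×2 minors, det = det(Sigma):
  tr = 4 + 5 + 7 = 16,
  c_1 = (4·5 - (-1)²) + (4·7 - (-1)²) + (5·7 - (2)²) = 19 + 27 + 31 = 77,
  det = 4·(5·7 - (2)²) - (-1)·((-1)·7 - (2)·(-1)) + (-1)·((-1)·(2) - 5·(-1)) = 4·(31) - (-1)·(-5) + (-1)·(3) = 116.
  So p(λ) = λ³ - 16λ² + 77λ - 116.
Step 2 — look for an integer root (rational root theorem: any rational root is an integer divisor of 116). Testing λ = 4:
  p(4) = 64 - 256 + 308 - 116 = 0  ✓
  Dividing out (λ - 4): p(λ) = (λ - 4)(λ² - 12λ + 29).
Step 3 — remaining eigenvalues from the quadratic λ² - 12λ + 29 = 0:
  Δ = 12² - 4·29 = 144 - 116 = 28,  λ = (12 ± √28)/2 = (12 ± 5.2915)/2 ≈ 8.6458 or 3.3542.
  Sorted: λ_1 = 8.6458,  λ_2 = 4,  λ_3 = 3.3542  (check: sum = 16 = tr ✓).

Step 4 — unit eigenvector for λ_1 ≈ 8.6458: v spans the null space of (Sigma - λ_1 I), whose rows are
  r_1 = (-4.6458, -1, -1),  r_2 = (-1, -3.6458, 2),  r_3 = (-1, 2, -1.6458).
  v is orthogonal to every row, so take v ∝ r_1 × r_2 = ((-1)·(2) - (-1)·(-3.6458), (-1)·(-1) - (-4.6458)·(2), (-4.6458)·(-3.6458) - (-1)·(-1)) ≈ (-5.6458, 10.2915, 15.9373).
  Rescale (multiply by -1 so the first nonzero entry is positive): u = (5.6458, -10.2915, -15.9373).
  ||u|| = √((5.6458)² + (-10.2915)² + (-15.9373)²) = √(391.7856) ≈ 19.7936,  v_1 = u/||u|| ≈ (0.2852, -0.5199, -0.8052) (||v_1|| = 1).

λ_1 = 8.6458,  λ_2 = 4,  λ_3 = 3.3542;  v_1 ≈ (0.2852, -0.5199, -0.8052)


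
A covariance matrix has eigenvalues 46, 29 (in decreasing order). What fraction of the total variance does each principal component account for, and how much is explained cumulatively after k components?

Step 1 — total variance = trace(Sigma) = Σ λ_i = 46 + 29 = 75.

Step 2 — fraction explained by component i = λ_i / Σ λ:
  PC1: 46/75 = 0.6133
  PC2: 29/75 = 0.3867

Step 3 — cumulative fraction after k components = (λ_1 + ... + λ_k) / Σ λ:
  k = 1: 46/75 = 0.6133
  k = 2: (46 + 29)/75 = 75/75 = 1

Summary (fraction, with percent):

explained: PC1 0.6133 (61.33%), PC2 0.3867 (38.67%);  cumulative: 0.6133, 1


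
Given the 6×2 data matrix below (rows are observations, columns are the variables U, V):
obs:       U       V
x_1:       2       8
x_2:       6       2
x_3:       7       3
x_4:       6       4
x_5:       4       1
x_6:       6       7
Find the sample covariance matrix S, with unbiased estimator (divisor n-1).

Step 1 — column means:
  mean(U) = (2 + 6 + 7 + 6 + 4 + 6) / 6 = 31/6 = 5.1667
  mean(V) = (8 + 2 + 3 + 4 + 1 + 7) / 6 = 25/6 = 4.1667

Step 2 — sample covariance S[i,j] = (1/(n-1)) · Σ_k (x_{k,i} - mean_i) · (x_{k,j} - mean_j), with n-1 = 5.
  S[U,U] = ((-3.1667)·(-3.1667) + (0.8333)·(0.8333) + (1.8333)·(1.8333) + (0.8333)·(0.8333) + (-1.1667)·(-1.1667) + (0.8333)·(0.8333)) / 5 = 16.8333/5 = 3.3667
  S[U,V] = ((-3.1667)·(3.8333) + (0.8333)·(-2.1667) + (1.8333)·(-1.1667) + (0.8333)·(-0.1667) + (-1.1667)·(-3.1667) + (0.8333)·(2.8333)) / 5 = -10.1667/5 = -2.0333
  S[V,V] = ((3.8333)·(3.8333) + (-2.1667)·(-2.1667) + (-1.1667)·(-1.1667) + (-0.1667)·(-0.1667) + (-3.1667)·(-3.1667) + (2.8333)·(2.8333)) / 5 = 38.8333/5 = 7.7667

S is symmetric (S[j,i] = S[i,j]). Assembling:

S = [[3.3667, -2.0333],
 [-2.0333, 7.7667]]


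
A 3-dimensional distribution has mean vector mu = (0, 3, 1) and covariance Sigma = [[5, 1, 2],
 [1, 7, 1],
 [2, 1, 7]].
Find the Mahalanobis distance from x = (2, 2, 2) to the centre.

Step 1 — centre the observation: (x - mu) = (2, -1, 1).

Step 2 — invert Sigma (cofactor / det for 3×3, or solve directly):
  Sigma^{-1} = [[0.2297, -0.0239, -0.0622],
 [-0.0239, 0.1483, -0.0144],
 [-0.0622, -0.0144, 0.1627]].

Step 3 — form the quadratic (x - mu)^T · Sigma^{-1} · (x - mu):
  Sigma^{-1} · (x - mu) = (0.4211, -0.2105, 0.0526).
  (x - mu)^T · [Sigma^{-1} · (x - mu)] = (2)·(0.4211) + (-1)·(-0.2105) + (1)·(0.0526) = 1.1053.

Step 4 — take square root: d = √(1.1053) ≈ 1.0513.

d(x, mu) = √(1.1053) ≈ 1.0513
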